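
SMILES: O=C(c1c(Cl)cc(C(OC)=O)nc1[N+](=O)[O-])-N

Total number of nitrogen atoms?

3

The symbol for nitrogen appears 3 times in the SMILES.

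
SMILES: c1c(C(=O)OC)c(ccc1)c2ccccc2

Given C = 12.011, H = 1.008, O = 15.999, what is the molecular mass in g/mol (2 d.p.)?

Molecular formula: C14H12O2.
M = 14×12.011 + 12×1.008 + 2×15.999 = 212.25 g/mol.

212.25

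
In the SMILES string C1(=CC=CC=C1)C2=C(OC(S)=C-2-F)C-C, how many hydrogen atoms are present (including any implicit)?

11

Hydrogens are implicit in SMILES; fill each atom to its normal valence:
  5 × C (aromatic): 1 H each → 5
  5 × C (aromatic): no H
  1 × C: 3 H
  1 × C: 2 H
  1 × F: no H
  1 × O (aromatic): no H
  1 × S: 1 H
  Total hydrogens = 11.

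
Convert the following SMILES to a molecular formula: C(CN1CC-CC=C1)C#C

Heavy atoms from the SMILES: 9 C, 1 N.
Implicit hydrogens by atom environment:
  5 × C: 2 H each → 10
  3 × C: 1 H each → 3
  1 × C: no H
  1 × N: no H
  Total hydrogens = 13.
Molecular formula: C9H13N

C9H13N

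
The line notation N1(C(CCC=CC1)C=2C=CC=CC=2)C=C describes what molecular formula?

Heavy atoms from the SMILES: 14 C, 1 N.
Implicit hydrogens by atom environment:
  5 × C (aromatic): 1 H each → 5
  4 × C: 2 H each → 8
  4 × C: 1 H each → 4
  1 × C (aromatic): no H
  1 × N: no H
  Total hydrogens = 17.
Molecular formula: C14H17N

C14H17N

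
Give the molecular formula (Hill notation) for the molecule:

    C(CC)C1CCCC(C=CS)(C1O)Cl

Heavy atoms from the SMILES: 11 C, 1 Cl, 1 O, 1 S.
Implicit hydrogens by atom environment:
  5 × C: 2 H each → 10
  4 × C: 1 H each → 4
  1 × C: 3 H
  1 × C: no H
  1 × Cl: no H
  1 × O: 1 H
  1 × S: 1 H
  Total hydrogens = 19.
Molecular formula: C11H19ClOS

C11H19ClOS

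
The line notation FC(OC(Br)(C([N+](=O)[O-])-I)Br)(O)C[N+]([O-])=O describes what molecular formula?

Heavy atoms from the SMILES: 2 Br, 4 C, 1 F, 1 I, 2 N, 6 O.
Implicit hydrogens by atom environment:
  3 × O: no H
  2 × Br: no H
  2 × C: no H
  2 × N (charge +1): no H
  2 × O (charge -1): no H
  1 × C: 2 H
  1 × C: 1 H
  1 × F: no H
  1 × I: no H
  1 × O: 1 H
  Total hydrogens = 4.
Molecular formula: C4H4Br2FIN2O6

C4H4Br2FIN2O6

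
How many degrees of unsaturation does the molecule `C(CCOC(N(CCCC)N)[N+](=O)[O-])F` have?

Molecular formula from the SMILES: C8H18FN3O3.
DoU = (2C + 2 + N − H − X)/2 = (2·8 + 2 + 3 − 18 − 1)/2 = 2/2 = 1.
(Structurally: 0 ring(s) + 1 π bond(s) = 1.)

1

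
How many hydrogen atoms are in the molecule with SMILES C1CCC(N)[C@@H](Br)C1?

12

Hydrogens are implicit in SMILES; fill each atom to its normal valence:
  4 × C: 2 H each → 8
  2 × C: 1 H each → 2
  1 × Br: no H
  1 × N: 2 H
  Total hydrogens = 12.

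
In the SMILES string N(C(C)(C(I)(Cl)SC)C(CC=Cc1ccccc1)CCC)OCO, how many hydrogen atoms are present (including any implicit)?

Hydrogens are implicit in SMILES; fill each atom to its normal valence:
  5 × C (aromatic): 1 H each → 5
  4 × C: 2 H each → 8
  3 × C: 3 H each → 9
  3 × C: 1 H each → 3
  2 × C: no H
  1 × C (aromatic): no H
  1 × Cl: no H
  1 × I: no H
  1 × N: 1 H
  1 × O: 1 H
  1 × O: no H
  1 × S: no H
  Total hydrogens = 27.

27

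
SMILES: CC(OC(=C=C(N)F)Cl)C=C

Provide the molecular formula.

Heavy atoms from the SMILES: 7 C, 1 Cl, 1 F, 1 N, 1 O.
Implicit hydrogens by atom environment:
  3 × C: no H
  2 × C: 1 H each → 2
  1 × C: 3 H
  1 × C: 2 H
  1 × Cl: no H
  1 × F: no H
  1 × N: 2 H
  1 × O: no H
  Total hydrogens = 9.
Molecular formula: C7H9ClFNO

C7H9ClFNO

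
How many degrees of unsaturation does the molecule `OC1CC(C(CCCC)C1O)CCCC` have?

1

Molecular formula from the SMILES: C13H26O2.
DoU = (2C + 2 + N − H − X)/2 = (2·13 + 2 + 0 − 26 − 0)/2 = 2/2 = 1.
(Structurally: 1 ring(s) + 0 π bond(s) = 1.)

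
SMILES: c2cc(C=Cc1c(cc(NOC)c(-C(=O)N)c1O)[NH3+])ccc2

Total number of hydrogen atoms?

Hydrogens are implicit in SMILES; fill each atom to its normal valence:
  6 × C (aromatic): 1 H each → 6
  6 × C (aromatic): no H
  2 × C: 1 H each → 2
  2 × O: no H
  1 × C: 3 H
  1 × C: no H
  1 × N (charge +1): 3 H
  1 × N: 2 H
  1 × N: 1 H
  1 × O: 1 H
  Total hydrogens = 18.

18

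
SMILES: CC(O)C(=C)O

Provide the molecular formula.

C4H8O2

Heavy atoms from the SMILES: 4 C, 2 O.
Implicit hydrogens by atom environment:
  2 × O: 1 H each → 2
  1 × C: 3 H
  1 × C: 2 H
  1 × C: 1 H
  1 × C: no H
  Total hydrogens = 8.
Molecular formula: C4H8O2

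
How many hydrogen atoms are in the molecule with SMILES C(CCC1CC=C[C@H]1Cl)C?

Hydrogens are implicit in SMILES; fill each atom to its normal valence:
  4 × C: 2 H each → 8
  4 × C: 1 H each → 4
  1 × C: 3 H
  1 × Cl: no H
  Total hydrogens = 15.

15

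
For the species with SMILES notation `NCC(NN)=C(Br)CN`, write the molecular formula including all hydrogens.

Heavy atoms from the SMILES: 1 Br, 4 C, 4 N.
Implicit hydrogens by atom environment:
  3 × N: 2 H each → 6
  2 × C: 2 H each → 4
  2 × C: no H
  1 × Br: no H
  1 × N: 1 H
  Total hydrogens = 11.
Molecular formula: C4H11BrN4

C4H11BrN4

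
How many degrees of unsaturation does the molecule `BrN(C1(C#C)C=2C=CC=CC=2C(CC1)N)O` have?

Molecular formula from the SMILES: C12H13BrN2O.
DoU = (2C + 2 + N − H − X)/2 = (2·12 + 2 + 2 − 13 − 1)/2 = 14/2 = 7.
(Structurally: 2 ring(s) + 5 π bond(s) = 7.)

7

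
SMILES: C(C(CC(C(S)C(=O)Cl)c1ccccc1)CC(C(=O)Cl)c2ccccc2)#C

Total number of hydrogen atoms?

20

Hydrogens are implicit in SMILES; fill each atom to its normal valence:
  10 × C (aromatic): 1 H each → 10
  5 × C: 1 H each → 5
  3 × C: no H
  2 × C: 2 H each → 4
  2 × C (aromatic): no H
  2 × Cl: no H
  2 × O: no H
  1 × S: 1 H
  Total hydrogens = 20.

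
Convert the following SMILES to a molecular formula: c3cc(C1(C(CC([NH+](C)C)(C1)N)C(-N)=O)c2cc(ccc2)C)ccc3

Heavy atoms from the SMILES: 21 C, 3 N, 1 O.
Implicit hydrogens by atom environment:
  9 × C (aromatic): 1 H each → 9
  3 × C: 3 H each → 9
  3 × C: no H
  3 × C (aromatic): no H
  2 × C: 2 H each → 4
  2 × N: 2 H each → 4
  1 × C: 1 H
  1 × N (charge +1): 1 H
  1 × O: no H
  Total hydrogens = 28.
Net charge +1.
Molecular formula: C21H28N3O+

C21H28N3O+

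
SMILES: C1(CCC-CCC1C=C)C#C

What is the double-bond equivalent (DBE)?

4

Molecular formula from the SMILES: C11H16.
DoU = (2C + 2 + N − H − X)/2 = (2·11 + 2 + 0 − 16 − 0)/2 = 8/2 = 4.
(Structurally: 1 ring(s) + 3 π bond(s) = 4.)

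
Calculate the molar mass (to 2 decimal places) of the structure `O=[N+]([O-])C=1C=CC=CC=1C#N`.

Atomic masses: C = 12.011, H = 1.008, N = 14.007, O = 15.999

Molecular formula: C7H4N2O2.
M = 7×12.011 + 4×1.008 + 2×14.007 + 2×15.999 = 148.12 g/mol.

148.12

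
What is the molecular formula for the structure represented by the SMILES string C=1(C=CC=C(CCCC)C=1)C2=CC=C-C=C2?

Heavy atoms from the SMILES: 16 C.
Implicit hydrogens by atom environment:
  9 × C (aromatic): 1 H each → 9
  3 × C: 2 H each → 6
  3 × C (aromatic): no H
  1 × C: 3 H
  Total hydrogens = 18.
Molecular formula: C16H18

C16H18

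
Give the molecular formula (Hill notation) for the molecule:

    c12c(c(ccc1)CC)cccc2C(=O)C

C14H14O

Heavy atoms from the SMILES: 14 C, 1 O.
Implicit hydrogens by atom environment:
  6 × C (aromatic): 1 H each → 6
  4 × C (aromatic): no H
  2 × C: 3 H each → 6
  1 × C: 2 H
  1 × C: no H
  1 × O: no H
  Total hydrogens = 14.
Molecular formula: C14H14O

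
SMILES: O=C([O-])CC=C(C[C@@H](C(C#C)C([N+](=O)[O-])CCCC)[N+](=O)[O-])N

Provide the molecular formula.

Heavy atoms from the SMILES: 14 C, 3 N, 6 O.
Implicit hydrogens by atom environment:
  5 × C: 2 H each → 10
  5 × C: 1 H each → 5
  3 × C: no H
  3 × O: no H
  3 × O (charge -1): no H
  2 × N (charge +1): no H
  1 × C: 3 H
  1 × N: 2 H
  Total hydrogens = 20.
Net charge -1.
Molecular formula: C14H20N3O6-

C14H20N3O6-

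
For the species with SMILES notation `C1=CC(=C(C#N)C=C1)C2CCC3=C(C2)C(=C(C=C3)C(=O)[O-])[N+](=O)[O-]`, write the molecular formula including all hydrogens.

C18H13N2O4-

Heavy atoms from the SMILES: 18 C, 2 N, 4 O.
Implicit hydrogens by atom environment:
  6 × C (aromatic): 1 H each → 6
  6 × C (aromatic): no H
  3 × C: 2 H each → 6
  2 × C: no H
  2 × O: no H
  2 × O (charge -1): no H
  1 × C: 1 H
  1 × N (charge +1): no H
  1 × N: no H
  Total hydrogens = 13.
Net charge -1.
Molecular formula: C18H13N2O4-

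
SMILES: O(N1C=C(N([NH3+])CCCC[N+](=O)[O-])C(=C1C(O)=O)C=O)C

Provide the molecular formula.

Heavy atoms from the SMILES: 11 C, 4 N, 6 O.
Implicit hydrogens by atom environment:
  4 × C: 2 H each → 8
  4 × O: no H
  3 × C (aromatic): no H
  1 × C: 3 H
  1 × C (aromatic): 1 H
  1 × C: 1 H
  1 × C: no H
  1 × N (charge +1): 3 H
  1 × N (aromatic): no H
  1 × N: no H
  1 × N (charge +1): no H
  1 × O: 1 H
  1 × O (charge -1): no H
  Total hydrogens = 17.
Net charge +1.
Molecular formula: C11H17N4O6+

C11H17N4O6+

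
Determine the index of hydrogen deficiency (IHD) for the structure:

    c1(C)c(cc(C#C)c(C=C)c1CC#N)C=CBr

10

Molecular formula from the SMILES: C15H12BrN.
DoU = (2C + 2 + N − H − X)/2 = (2·15 + 2 + 1 − 12 − 1)/2 = 20/2 = 10.
(Structurally: 1 ring(s) + 9 π bond(s) = 10.)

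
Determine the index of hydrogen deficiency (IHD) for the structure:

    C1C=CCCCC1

Molecular formula from the SMILES: C7H12.
DoU = (2C + 2 + N − H − X)/2 = (2·7 + 2 + 0 − 12 − 0)/2 = 4/2 = 2.
(Structurally: 1 ring(s) + 1 π bond(s) = 2.)

2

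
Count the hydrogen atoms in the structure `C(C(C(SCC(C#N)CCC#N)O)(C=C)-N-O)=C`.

Hydrogens are implicit in SMILES; fill each atom to its normal valence:
  5 × C: 2 H each → 10
  4 × C: 1 H each → 4
  3 × C: no H
  2 × N: no H
  2 × O: 1 H each → 2
  1 × N: 1 H
  1 × S: no H
  Total hydrogens = 17.

17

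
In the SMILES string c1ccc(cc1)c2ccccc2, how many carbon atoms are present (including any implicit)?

The symbol for carbon appears 12 times in the SMILES. Lowercase c denotes aromatic carbon and counts toward C.

12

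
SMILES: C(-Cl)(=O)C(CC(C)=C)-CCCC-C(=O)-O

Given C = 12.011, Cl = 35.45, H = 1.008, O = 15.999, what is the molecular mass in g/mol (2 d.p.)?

Molecular formula: C11H17ClO3.
M = 11×12.011 + 1×35.45 + 17×1.008 + 3×15.999 = 232.70 g/mol.

232.70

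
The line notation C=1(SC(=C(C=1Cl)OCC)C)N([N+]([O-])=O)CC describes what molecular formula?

Heavy atoms from the SMILES: 9 C, 1 Cl, 2 N, 3 O, 1 S.
Implicit hydrogens by atom environment:
  4 × C (aromatic): no H
  3 × C: 3 H each → 9
  2 × C: 2 H each → 4
  2 × O: no H
  1 × Cl: no H
  1 × N: no H
  1 × N (charge +1): no H
  1 × O (charge -1): no H
  1 × S (aromatic): no H
  Total hydrogens = 13.
Molecular formula: C9H13ClN2O3S

C9H13ClN2O3S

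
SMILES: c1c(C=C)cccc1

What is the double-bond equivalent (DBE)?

5

Molecular formula from the SMILES: C8H8.
DoU = (2C + 2 + N − H − X)/2 = (2·8 + 2 + 0 − 8 − 0)/2 = 10/2 = 5.
(Structurally: 1 ring(s) + 4 π bond(s) = 5.)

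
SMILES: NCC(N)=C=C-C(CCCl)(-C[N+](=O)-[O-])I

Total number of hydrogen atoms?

13

Hydrogens are implicit in SMILES; fill each atom to its normal valence:
  4 × C: 2 H each → 8
  3 × C: no H
  2 × N: 2 H each → 4
  1 × C: 1 H
  1 × Cl: no H
  1 × I: no H
  1 × N (charge +1): no H
  1 × O: no H
  1 × O (charge -1): no H
  Total hydrogens = 13.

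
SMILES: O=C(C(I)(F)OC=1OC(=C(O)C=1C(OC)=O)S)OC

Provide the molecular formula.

Heavy atoms from the SMILES: 9 C, 1 F, 1 I, 7 O, 1 S.
Implicit hydrogens by atom environment:
  5 × O: no H
  4 × C (aromatic): no H
  3 × C: no H
  2 × C: 3 H each → 6
  1 × F: no H
  1 × I: no H
  1 × O: 1 H
  1 × O (aromatic): no H
  1 × S: 1 H
  Total hydrogens = 8.
Molecular formula: C9H8FIO7S

C9H8FIO7S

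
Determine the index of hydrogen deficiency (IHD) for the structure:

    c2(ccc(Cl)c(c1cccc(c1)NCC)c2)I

8

Molecular formula from the SMILES: C14H13ClIN.
DoU = (2C + 2 + N − H − X)/2 = (2·14 + 2 + 1 − 13 − 2)/2 = 16/2 = 8.
(Structurally: 2 ring(s) + 6 π bond(s) = 8.)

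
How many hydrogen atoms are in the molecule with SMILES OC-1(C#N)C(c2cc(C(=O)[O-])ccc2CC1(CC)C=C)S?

Hydrogens are implicit in SMILES; fill each atom to its normal valence:
  4 × C: no H
  3 × C: 2 H each → 6
  3 × C (aromatic): 1 H each → 3
  3 × C (aromatic): no H
  2 × C: 1 H each → 2
  1 × C: 3 H
  1 × N: no H
  1 × O: 1 H
  1 × O: no H
  1 × O (charge -1): no H
  1 × S: 1 H
  Total hydrogens = 16.

16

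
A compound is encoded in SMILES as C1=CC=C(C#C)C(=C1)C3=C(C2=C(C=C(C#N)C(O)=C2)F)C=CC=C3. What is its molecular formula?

C21H12FNO

Heavy atoms from the SMILES: 21 C, 1 F, 1 N, 1 O.
Implicit hydrogens by atom environment:
  10 × C (aromatic): 1 H each → 10
  8 × C (aromatic): no H
  2 × C: no H
  1 × C: 1 H
  1 × F: no H
  1 × N: no H
  1 × O: 1 H
  Total hydrogens = 12.
Molecular formula: C21H12FNO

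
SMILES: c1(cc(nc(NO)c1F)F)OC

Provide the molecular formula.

Heavy atoms from the SMILES: 6 C, 2 F, 2 N, 2 O.
Implicit hydrogens by atom environment:
  4 × C (aromatic): no H
  2 × F: no H
  1 × C: 3 H
  1 × C (aromatic): 1 H
  1 × N: 1 H
  1 × N (aromatic): no H
  1 × O: 1 H
  1 × O: no H
  Total hydrogens = 6.
Molecular formula: C6H6F2N2O2

C6H6F2N2O2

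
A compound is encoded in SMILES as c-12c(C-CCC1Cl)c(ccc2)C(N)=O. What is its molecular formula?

C11H12ClNO

Heavy atoms from the SMILES: 11 C, 1 Cl, 1 N, 1 O.
Implicit hydrogens by atom environment:
  3 × C: 2 H each → 6
  3 × C (aromatic): 1 H each → 3
  3 × C (aromatic): no H
  1 × C: 1 H
  1 × C: no H
  1 × Cl: no H
  1 × N: 2 H
  1 × O: no H
  Total hydrogens = 12.
Molecular formula: C11H12ClNO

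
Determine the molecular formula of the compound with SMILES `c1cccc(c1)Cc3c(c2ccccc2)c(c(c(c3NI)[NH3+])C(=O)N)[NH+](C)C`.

[C22H25IN4O]2+

Heavy atoms from the SMILES: 22 C, 1 I, 4 N, 1 O.
Implicit hydrogens by atom environment:
  10 × C (aromatic): 1 H each → 10
  8 × C (aromatic): no H
  2 × C: 3 H each → 6
  1 × C: 2 H
  1 × C: no H
  1 × I: no H
  1 × N (charge +1): 3 H
  1 × N: 2 H
  1 × N (charge +1): 1 H
  1 × N: 1 H
  1 × O: no H
  Total hydrogens = 25.
Net charge +2.
Molecular formula: [C22H25IN4O]2+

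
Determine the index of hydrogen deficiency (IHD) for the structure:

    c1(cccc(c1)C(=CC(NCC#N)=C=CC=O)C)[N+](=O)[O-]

11

Molecular formula from the SMILES: C15H13N3O3.
DoU = (2C + 2 + N − H − X)/2 = (2·15 + 2 + 3 − 13 − 0)/2 = 22/2 = 11.
(Structurally: 1 ring(s) + 10 π bond(s) = 11.)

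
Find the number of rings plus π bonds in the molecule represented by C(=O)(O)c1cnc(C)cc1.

5

Molecular formula from the SMILES: C7H7NO2.
DoU = (2C + 2 + N − H − X)/2 = (2·7 + 2 + 1 − 7 − 0)/2 = 10/2 = 5.
(Structurally: 1 ring(s) + 4 π bond(s) = 5.)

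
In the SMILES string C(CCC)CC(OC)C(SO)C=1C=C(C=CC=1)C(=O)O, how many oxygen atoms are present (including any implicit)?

The symbol for oxygen appears 4 times in the SMILES.

4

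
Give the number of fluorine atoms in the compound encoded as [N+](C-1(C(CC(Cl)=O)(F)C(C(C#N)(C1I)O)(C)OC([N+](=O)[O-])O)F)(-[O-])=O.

2

The symbol for fluorine appears 2 times in the SMILES.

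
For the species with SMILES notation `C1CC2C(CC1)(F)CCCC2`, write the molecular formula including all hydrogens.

C10H17F

Heavy atoms from the SMILES: 10 C, 1 F.
Implicit hydrogens by atom environment:
  8 × C: 2 H each → 16
  1 × C: 1 H
  1 × C: no H
  1 × F: no H
  Total hydrogens = 17.
Molecular formula: C10H17F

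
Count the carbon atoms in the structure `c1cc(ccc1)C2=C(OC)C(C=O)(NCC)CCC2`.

16

The symbol for carbon appears 16 times in the SMILES. Lowercase c denotes aromatic carbon and counts toward C.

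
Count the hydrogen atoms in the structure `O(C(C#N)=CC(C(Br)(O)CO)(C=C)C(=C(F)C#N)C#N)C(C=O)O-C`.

13

Hydrogens are implicit in SMILES; fill each atom to its normal valence:
  8 × C: no H
  4 × C: 1 H each → 4
  3 × N: no H
  3 × O: no H
  2 × C: 2 H each → 4
  2 × O: 1 H each → 2
  1 × Br: no H
  1 × C: 3 H
  1 × F: no H
  Total hydrogens = 13.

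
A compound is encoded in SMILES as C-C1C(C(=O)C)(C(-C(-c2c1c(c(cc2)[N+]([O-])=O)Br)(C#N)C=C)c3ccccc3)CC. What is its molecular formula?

C24H23BrN2O3

Heavy atoms from the SMILES: 1 Br, 24 C, 2 N, 3 O.
Implicit hydrogens by atom environment:
  7 × C (aromatic): 1 H each → 7
  5 × C (aromatic): no H
  4 × C: no H
  3 × C: 3 H each → 9
  3 × C: 1 H each → 3
  2 × C: 2 H each → 4
  2 × O: no H
  1 × Br: no H
  1 × N: no H
  1 × N (charge +1): no H
  1 × O (charge -1): no H
  Total hydrogens = 23.
Molecular formula: C24H23BrN2O3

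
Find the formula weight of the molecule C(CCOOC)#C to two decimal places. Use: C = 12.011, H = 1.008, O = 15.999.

Molecular formula: C5H8O2.
M = 5×12.011 + 8×1.008 + 2×15.999 = 100.12 g/mol.

100.12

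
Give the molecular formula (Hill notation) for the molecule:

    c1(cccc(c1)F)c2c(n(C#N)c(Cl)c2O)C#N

C12H5ClFN3O

Heavy atoms from the SMILES: 12 C, 1 Cl, 1 F, 3 N, 1 O.
Implicit hydrogens by atom environment:
  6 × C (aromatic): no H
  4 × C (aromatic): 1 H each → 4
  2 × C: no H
  2 × N: no H
  1 × Cl: no H
  1 × F: no H
  1 × N (aromatic): no H
  1 × O: 1 H
  Total hydrogens = 5.
Molecular formula: C12H5ClFN3O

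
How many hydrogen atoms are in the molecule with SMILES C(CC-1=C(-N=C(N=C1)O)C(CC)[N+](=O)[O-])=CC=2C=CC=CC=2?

Hydrogens are implicit in SMILES; fill each atom to its normal valence:
  6 × C (aromatic): 1 H each → 6
  4 × C (aromatic): no H
  3 × C: 1 H each → 3
  2 × C: 2 H each → 4
  2 × N (aromatic): no H
  1 × C: 3 H
  1 × N (charge +1): no H
  1 × O: 1 H
  1 × O: no H
  1 × O (charge -1): no H
  Total hydrogens = 17.

17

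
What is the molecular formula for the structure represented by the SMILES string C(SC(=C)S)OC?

C4H8OS2

Heavy atoms from the SMILES: 4 C, 1 O, 2 S.
Implicit hydrogens by atom environment:
  2 × C: 2 H each → 4
  1 × C: 3 H
  1 × C: no H
  1 × O: no H
  1 × S: 1 H
  1 × S: no H
  Total hydrogens = 8.
Molecular formula: C4H8OS2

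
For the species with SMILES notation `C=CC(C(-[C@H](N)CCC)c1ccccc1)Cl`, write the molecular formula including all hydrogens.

Heavy atoms from the SMILES: 14 C, 1 Cl, 1 N.
Implicit hydrogens by atom environment:
  5 × C (aromatic): 1 H each → 5
  4 × C: 1 H each → 4
  3 × C: 2 H each → 6
  1 × C: 3 H
  1 × C (aromatic): no H
  1 × Cl: no H
  1 × N: 2 H
  Total hydrogens = 20.
Molecular formula: C14H20ClN

C14H20ClN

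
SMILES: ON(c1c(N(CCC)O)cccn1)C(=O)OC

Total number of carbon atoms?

10

The symbol for carbon appears 10 times in the SMILES. Lowercase c denotes aromatic carbon and counts toward C.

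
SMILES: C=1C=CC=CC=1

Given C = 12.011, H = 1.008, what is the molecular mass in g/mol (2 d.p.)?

78.11

Molecular formula: C6H6.
M = 6×12.011 + 6×1.008 = 78.11 g/mol.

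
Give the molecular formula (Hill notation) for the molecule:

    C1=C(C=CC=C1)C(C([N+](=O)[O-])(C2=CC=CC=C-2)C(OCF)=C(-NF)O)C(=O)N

C18H17F2N3O5

Heavy atoms from the SMILES: 18 C, 2 F, 3 N, 5 O.
Implicit hydrogens by atom environment:
  10 × C (aromatic): 1 H each → 10
  4 × C: no H
  3 × O: no H
  2 × C (aromatic): no H
  2 × F: no H
  1 × C: 2 H
  1 × C: 1 H
  1 × N: 2 H
  1 × N: 1 H
  1 × N (charge +1): no H
  1 × O: 1 H
  1 × O (charge -1): no H
  Total hydrogens = 17.
Molecular formula: C18H17F2N3O5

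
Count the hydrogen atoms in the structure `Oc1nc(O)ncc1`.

Hydrogens are implicit in SMILES; fill each atom to its normal valence:
  2 × C (aromatic): 1 H each → 2
  2 × C (aromatic): no H
  2 × N (aromatic): no H
  2 × O: 1 H each → 2
  Total hydrogens = 4.

4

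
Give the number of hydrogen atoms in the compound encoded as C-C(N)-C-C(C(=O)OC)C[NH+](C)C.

21

Hydrogens are implicit in SMILES; fill each atom to its normal valence:
  4 × C: 3 H each → 12
  2 × C: 2 H each → 4
  2 × C: 1 H each → 2
  2 × O: no H
  1 × C: no H
  1 × N: 2 H
  1 × N (charge +1): 1 H
  Total hydrogens = 21.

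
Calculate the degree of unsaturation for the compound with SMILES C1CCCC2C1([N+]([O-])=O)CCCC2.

3

Molecular formula from the SMILES: C10H17NO2.
DoU = (2C + 2 + N − H − X)/2 = (2·10 + 2 + 1 − 17 − 0)/2 = 6/2 = 3.
(Structurally: 2 ring(s) + 1 π bond(s) = 3.)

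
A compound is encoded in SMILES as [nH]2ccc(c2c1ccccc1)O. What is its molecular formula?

C10H9NO

Heavy atoms from the SMILES: 10 C, 1 N, 1 O.
Implicit hydrogens by atom environment:
  7 × C (aromatic): 1 H each → 7
  3 × C (aromatic): no H
  1 × N (aromatic): 1 H
  1 × O: 1 H
  Total hydrogens = 9.
Molecular formula: C10H9NO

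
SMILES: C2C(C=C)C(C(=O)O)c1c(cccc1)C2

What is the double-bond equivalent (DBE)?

Molecular formula from the SMILES: C13H14O2.
DoU = (2C + 2 + N − H − X)/2 = (2·13 + 2 + 0 − 14 − 0)/2 = 14/2 = 7.
(Structurally: 2 ring(s) + 5 π bond(s) = 7.)

7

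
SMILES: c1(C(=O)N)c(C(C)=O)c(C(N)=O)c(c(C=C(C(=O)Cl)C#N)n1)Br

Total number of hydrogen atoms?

8

Hydrogens are implicit in SMILES; fill each atom to its normal valence:
  6 × C: no H
  5 × C (aromatic): no H
  4 × O: no H
  2 × N: 2 H each → 4
  1 × Br: no H
  1 × C: 3 H
  1 × C: 1 H
  1 × Cl: no H
  1 × N (aromatic): no H
  1 × N: no H
  Total hydrogens = 8.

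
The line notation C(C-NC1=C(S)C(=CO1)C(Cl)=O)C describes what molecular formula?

C8H10ClNO2S

Heavy atoms from the SMILES: 8 C, 1 Cl, 1 N, 2 O, 1 S.
Implicit hydrogens by atom environment:
  3 × C (aromatic): no H
  2 × C: 2 H each → 4
  1 × C: 3 H
  1 × C (aromatic): 1 H
  1 × C: no H
  1 × Cl: no H
  1 × N: 1 H
  1 × O (aromatic): no H
  1 × O: no H
  1 × S: 1 H
  Total hydrogens = 10.
Molecular formula: C8H10ClNO2S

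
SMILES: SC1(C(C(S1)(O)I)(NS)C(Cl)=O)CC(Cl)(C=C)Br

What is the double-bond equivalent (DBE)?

Molecular formula from the SMILES: C8H9BrCl2INO2S3.
DoU = (2C + 2 + N − H − X)/2 = (2·8 + 2 + 1 − 9 − 4)/2 = 6/2 = 3.
(Structurally: 1 ring(s) + 2 π bond(s) = 3.)

3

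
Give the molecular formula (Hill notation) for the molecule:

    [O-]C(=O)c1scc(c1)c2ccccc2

Heavy atoms from the SMILES: 11 C, 2 O, 1 S.
Implicit hydrogens by atom environment:
  7 × C (aromatic): 1 H each → 7
  3 × C (aromatic): no H
  1 × C: no H
  1 × O: no H
  1 × O (charge -1): no H
  1 × S (aromatic): no H
  Total hydrogens = 7.
Net charge -1.
Molecular formula: C11H7O2S-

C11H7O2S-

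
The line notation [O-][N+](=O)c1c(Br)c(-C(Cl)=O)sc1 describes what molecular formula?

Heavy atoms from the SMILES: 1 Br, 5 C, 1 Cl, 1 N, 3 O, 1 S.
Implicit hydrogens by atom environment:
  3 × C (aromatic): no H
  2 × O: no H
  1 × Br: no H
  1 × C (aromatic): 1 H
  1 × C: no H
  1 × Cl: no H
  1 × N (charge +1): no H
  1 × O (charge -1): no H
  1 × S (aromatic): no H
  Total hydrogens = 1.
Molecular formula: C5HBrClNO3S

C5HBrClNO3S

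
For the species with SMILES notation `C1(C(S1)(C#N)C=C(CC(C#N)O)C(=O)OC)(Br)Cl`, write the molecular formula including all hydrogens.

C10H8BrClN2O3S

Heavy atoms from the SMILES: 1 Br, 10 C, 1 Cl, 2 N, 3 O, 1 S.
Implicit hydrogens by atom environment:
  6 × C: no H
  2 × C: 1 H each → 2
  2 × N: no H
  2 × O: no H
  1 × Br: no H
  1 × C: 3 H
  1 × C: 2 H
  1 × Cl: no H
  1 × O: 1 H
  1 × S: no H
  Total hydrogens = 8.
Molecular formula: C10H8BrClN2O3S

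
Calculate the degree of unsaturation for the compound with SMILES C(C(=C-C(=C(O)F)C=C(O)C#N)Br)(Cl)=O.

6

Molecular formula from the SMILES: C8H4BrClFNO3.
DoU = (2C + 2 + N − H − X)/2 = (2·8 + 2 + 1 − 4 − 3)/2 = 12/2 = 6.
(Structurally: 0 ring(s) + 6 π bond(s) = 6.)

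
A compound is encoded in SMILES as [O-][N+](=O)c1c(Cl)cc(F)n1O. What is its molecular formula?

Heavy atoms from the SMILES: 4 C, 1 Cl, 1 F, 2 N, 3 O.
Implicit hydrogens by atom environment:
  3 × C (aromatic): no H
  1 × C (aromatic): 1 H
  1 × Cl: no H
  1 × F: no H
  1 × N (aromatic): no H
  1 × N (charge +1): no H
  1 × O: 1 H
  1 × O: no H
  1 × O (charge -1): no H
  Total hydrogens = 2.
Molecular formula: C4H2ClFN2O3

C4H2ClFN2O3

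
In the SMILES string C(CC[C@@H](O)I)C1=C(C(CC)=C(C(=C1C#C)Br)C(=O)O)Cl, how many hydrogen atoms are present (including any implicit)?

15

Hydrogens are implicit in SMILES; fill each atom to its normal valence:
  6 × C (aromatic): no H
  4 × C: 2 H each → 8
  2 × C: 1 H each → 2
  2 × C: no H
  2 × O: 1 H each → 2
  1 × Br: no H
  1 × C: 3 H
  1 × Cl: no H
  1 × I: no H
  1 × O: no H
  Total hydrogens = 15.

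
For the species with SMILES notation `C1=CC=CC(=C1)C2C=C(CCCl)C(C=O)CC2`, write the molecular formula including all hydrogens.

C15H17ClO

Heavy atoms from the SMILES: 15 C, 1 Cl, 1 O.
Implicit hydrogens by atom environment:
  5 × C (aromatic): 1 H each → 5
  4 × C: 2 H each → 8
  4 × C: 1 H each → 4
  1 × C: no H
  1 × C (aromatic): no H
  1 × Cl: no H
  1 × O: no H
  Total hydrogens = 17.
Molecular formula: C15H17ClO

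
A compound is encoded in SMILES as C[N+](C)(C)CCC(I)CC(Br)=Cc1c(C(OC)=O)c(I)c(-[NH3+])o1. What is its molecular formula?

Heavy atoms from the SMILES: 1 Br, 15 C, 2 I, 2 N, 3 O.
Implicit hydrogens by atom environment:
  4 × C: 3 H each → 12
  4 × C (aromatic): no H
  3 × C: 2 H each → 6
  2 × C: 1 H each → 2
  2 × C: no H
  2 × I: no H
  2 × O: no H
  1 × Br: no H
  1 × N (charge +1): 3 H
  1 × N (charge +1): no H
  1 × O (aromatic): no H
  Total hydrogens = 23.
Net charge +2.
Molecular formula: [C15H23BrI2N2O3]2+

[C15H23BrI2N2O3]2+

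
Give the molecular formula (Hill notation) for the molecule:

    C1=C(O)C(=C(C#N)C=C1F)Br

C7H3BrFNO

Heavy atoms from the SMILES: 1 Br, 7 C, 1 F, 1 N, 1 O.
Implicit hydrogens by atom environment:
  4 × C (aromatic): no H
  2 × C (aromatic): 1 H each → 2
  1 × Br: no H
  1 × C: no H
  1 × F: no H
  1 × N: no H
  1 × O: 1 H
  Total hydrogens = 3.
Molecular formula: C7H3BrFNO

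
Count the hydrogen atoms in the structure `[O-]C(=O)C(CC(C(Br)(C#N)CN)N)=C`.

Hydrogens are implicit in SMILES; fill each atom to its normal valence:
  4 × C: no H
  3 × C: 2 H each → 6
  2 × N: 2 H each → 4
  1 × Br: no H
  1 × C: 1 H
  1 × N: no H
  1 × O: no H
  1 × O (charge -1): no H
  Total hydrogens = 11.

11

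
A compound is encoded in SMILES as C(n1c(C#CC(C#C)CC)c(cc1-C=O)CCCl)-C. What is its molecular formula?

C16H18ClNO

Heavy atoms from the SMILES: 16 C, 1 Cl, 1 N, 1 O.
Implicit hydrogens by atom environment:
  4 × C: 2 H each → 8
  3 × C: 1 H each → 3
  3 × C (aromatic): no H
  3 × C: no H
  2 × C: 3 H each → 6
  1 × C (aromatic): 1 H
  1 × Cl: no H
  1 × N (aromatic): no H
  1 × O: no H
  Total hydrogens = 18.
Molecular formula: C16H18ClNO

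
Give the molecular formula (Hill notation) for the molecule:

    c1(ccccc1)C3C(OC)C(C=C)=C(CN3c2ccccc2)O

C20H21NO2

Heavy atoms from the SMILES: 20 C, 1 N, 2 O.
Implicit hydrogens by atom environment:
  10 × C (aromatic): 1 H each → 10
  3 × C: 1 H each → 3
  2 × C: 2 H each → 4
  2 × C: no H
  2 × C (aromatic): no H
  1 × C: 3 H
  1 × N: no H
  1 × O: 1 H
  1 × O: no H
  Total hydrogens = 21.
Molecular formula: C20H21NO2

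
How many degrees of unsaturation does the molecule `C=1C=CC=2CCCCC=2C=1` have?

5

Molecular formula from the SMILES: C10H12.
DoU = (2C + 2 + N − H − X)/2 = (2·10 + 2 + 0 − 12 − 0)/2 = 10/2 = 5.
(Structurally: 2 ring(s) + 3 π bond(s) = 5.)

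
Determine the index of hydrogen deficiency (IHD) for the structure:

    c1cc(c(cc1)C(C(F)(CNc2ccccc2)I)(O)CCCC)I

Molecular formula from the SMILES: C19H22FI2NO.
DoU = (2C + 2 + N − H − X)/2 = (2·19 + 2 + 1 − 22 − 3)/2 = 16/2 = 8.
(Structurally: 2 ring(s) + 6 π bond(s) = 8.)

8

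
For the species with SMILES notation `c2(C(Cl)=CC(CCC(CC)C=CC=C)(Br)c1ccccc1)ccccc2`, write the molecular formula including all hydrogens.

Heavy atoms from the SMILES: 1 Br, 24 C, 1 Cl.
Implicit hydrogens by atom environment:
  10 × C (aromatic): 1 H each → 10
  5 × C: 1 H each → 5
  4 × C: 2 H each → 8
  2 × C: no H
  2 × C (aromatic): no H
  1 × Br: no H
  1 × C: 3 H
  1 × Cl: no H
  Total hydrogens = 26.
Molecular formula: C24H26BrCl

C24H26BrCl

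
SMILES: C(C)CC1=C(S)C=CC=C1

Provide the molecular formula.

Heavy atoms from the SMILES: 9 C, 1 S.
Implicit hydrogens by atom environment:
  4 × C (aromatic): 1 H each → 4
  2 × C: 2 H each → 4
  2 × C (aromatic): no H
  1 × C: 3 H
  1 × S: 1 H
  Total hydrogens = 12.
Molecular formula: C9H12S

C9H12S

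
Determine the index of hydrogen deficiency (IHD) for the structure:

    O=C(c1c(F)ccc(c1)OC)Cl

5

Molecular formula from the SMILES: C8H6ClFO2.
DoU = (2C + 2 + N − H − X)/2 = (2·8 + 2 + 0 − 6 − 2)/2 = 10/2 = 5.
(Structurally: 1 ring(s) + 4 π bond(s) = 5.)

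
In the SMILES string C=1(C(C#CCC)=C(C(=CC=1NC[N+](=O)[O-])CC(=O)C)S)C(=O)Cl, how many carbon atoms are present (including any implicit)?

The symbol for carbon appears 15 times in the SMILES. (Cl is a single chlorine, not C + l.)

15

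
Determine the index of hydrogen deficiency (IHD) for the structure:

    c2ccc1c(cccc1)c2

Molecular formula from the SMILES: C10H8.
DoU = (2C + 2 + N − H − X)/2 = (2·10 + 2 + 0 − 8 − 0)/2 = 14/2 = 7.
(Structurally: 2 ring(s) + 5 π bond(s) = 7.)

7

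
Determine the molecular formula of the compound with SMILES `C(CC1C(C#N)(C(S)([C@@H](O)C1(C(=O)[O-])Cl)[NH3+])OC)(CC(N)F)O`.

Heavy atoms from the SMILES: 12 C, 1 Cl, 1 F, 3 N, 5 O, 1 S.
Implicit hydrogens by atom environment:
  5 × C: no H
  4 × C: 1 H each → 4
  2 × C: 2 H each → 4
  2 × O: 1 H each → 2
  2 × O: no H
  1 × C: 3 H
  1 × Cl: no H
  1 × F: no H
  1 × N (charge +1): 3 H
  1 × N: 2 H
  1 × N: no H
  1 × O (charge -1): no H
  1 × S: 1 H
  Total hydrogens = 19.
Molecular formula: C12H19ClFN3O5S

C12H19ClFN3O5S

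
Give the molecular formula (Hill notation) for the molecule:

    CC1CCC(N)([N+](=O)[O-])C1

Heavy atoms from the SMILES: 6 C, 2 N, 2 O.
Implicit hydrogens by atom environment:
  3 × C: 2 H each → 6
  1 × C: 3 H
  1 × C: 1 H
  1 × C: no H
  1 × N: 2 H
  1 × N (charge +1): no H
  1 × O: no H
  1 × O (charge -1): no H
  Total hydrogens = 12.
Molecular formula: C6H12N2O2

C6H12N2O2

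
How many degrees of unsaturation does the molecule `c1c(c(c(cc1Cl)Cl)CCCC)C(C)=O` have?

5

Molecular formula from the SMILES: C12H14Cl2O.
DoU = (2C + 2 + N − H − X)/2 = (2·12 + 2 + 0 − 14 − 2)/2 = 10/2 = 5.
(Structurally: 1 ring(s) + 4 π bond(s) = 5.)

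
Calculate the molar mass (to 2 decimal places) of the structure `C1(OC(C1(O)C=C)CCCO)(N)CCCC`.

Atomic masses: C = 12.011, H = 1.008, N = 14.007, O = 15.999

Molecular formula: C12H23NO3.
M = 12×12.011 + 23×1.008 + 1×14.007 + 3×15.999 = 229.32 g/mol.

229.32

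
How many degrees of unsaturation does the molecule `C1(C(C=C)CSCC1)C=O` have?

3

Molecular formula from the SMILES: C8H12OS.
DoU = (2C + 2 + N − H − X)/2 = (2·8 + 2 + 0 − 12 − 0)/2 = 6/2 = 3.
(Structurally: 1 ring(s) + 2 π bond(s) = 3.)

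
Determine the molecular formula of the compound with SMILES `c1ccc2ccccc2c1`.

C10H8

Heavy atoms from the SMILES: 10 C.
Implicit hydrogens by atom environment:
  8 × C (aromatic): 1 H each → 8
  2 × C (aromatic): no H
  Total hydrogens = 8.
Molecular formula: C10H8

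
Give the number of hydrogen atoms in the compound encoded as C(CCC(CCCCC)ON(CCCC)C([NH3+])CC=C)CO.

39

Hydrogens are implicit in SMILES; fill each atom to its normal valence:
  13 × C: 2 H each → 26
  3 × C: 1 H each → 3
  2 × C: 3 H each → 6
  1 × N (charge +1): 3 H
  1 × N: no H
  1 × O: 1 H
  1 × O: no H
  Total hydrogens = 39.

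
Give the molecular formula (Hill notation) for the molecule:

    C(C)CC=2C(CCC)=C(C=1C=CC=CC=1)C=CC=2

C18H22

Heavy atoms from the SMILES: 18 C.
Implicit hydrogens by atom environment:
  8 × C (aromatic): 1 H each → 8
  4 × C: 2 H each → 8
  4 × C (aromatic): no H
  2 × C: 3 H each → 6
  Total hydrogens = 22.
Molecular formula: C18H22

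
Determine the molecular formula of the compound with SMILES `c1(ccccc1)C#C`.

C8H6

Heavy atoms from the SMILES: 8 C.
Implicit hydrogens by atom environment:
  5 × C (aromatic): 1 H each → 5
  1 × C: 1 H
  1 × C (aromatic): no H
  1 × C: no H
  Total hydrogens = 6.
Molecular formula: C8H6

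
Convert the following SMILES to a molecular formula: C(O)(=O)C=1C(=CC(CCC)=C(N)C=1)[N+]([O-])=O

Heavy atoms from the SMILES: 10 C, 2 N, 4 O.
Implicit hydrogens by atom environment:
  4 × C (aromatic): no H
  2 × C: 2 H each → 4
  2 × C (aromatic): 1 H each → 2
  2 × O: no H
  1 × C: 3 H
  1 × C: no H
  1 × N: 2 H
  1 × N (charge +1): no H
  1 × O: 1 H
  1 × O (charge -1): no H
  Total hydrogens = 12.
Molecular formula: C10H12N2O4

C10H12N2O4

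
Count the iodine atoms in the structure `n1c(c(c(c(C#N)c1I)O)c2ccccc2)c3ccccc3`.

The symbol for iodine appears 1 time in the SMILES.

1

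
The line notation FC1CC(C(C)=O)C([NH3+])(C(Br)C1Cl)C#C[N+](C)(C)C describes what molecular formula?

[C13H21BrClFN2O]2+

Heavy atoms from the SMILES: 1 Br, 13 C, 1 Cl, 1 F, 2 N, 1 O.
Implicit hydrogens by atom environment:
  4 × C: 3 H each → 12
  4 × C: 1 H each → 4
  4 × C: no H
  1 × Br: no H
  1 × C: 2 H
  1 × Cl: no H
  1 × F: no H
  1 × N (charge +1): 3 H
  1 × N (charge +1): no H
  1 × O: no H
  Total hydrogens = 21.
Net charge +2.
Molecular formula: [C13H21BrClFN2O]2+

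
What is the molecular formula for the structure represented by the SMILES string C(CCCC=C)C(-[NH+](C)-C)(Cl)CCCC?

C13H27ClN+

Heavy atoms from the SMILES: 13 C, 1 Cl, 1 N.
Implicit hydrogens by atom environment:
  8 × C: 2 H each → 16
  3 × C: 3 H each → 9
  1 × C: 1 H
  1 × C: no H
  1 × Cl: no H
  1 × N (charge +1): 1 H
  Total hydrogens = 27.
Net charge +1.
Molecular formula: C13H27ClN+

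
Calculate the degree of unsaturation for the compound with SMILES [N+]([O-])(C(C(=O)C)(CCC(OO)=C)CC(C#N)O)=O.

Molecular formula from the SMILES: C10H14N2O6.
DoU = (2C + 2 + N − H − X)/2 = (2·10 + 2 + 2 − 14 − 0)/2 = 10/2 = 5.
(Structurally: 0 ring(s) + 5 π bond(s) = 5.)

5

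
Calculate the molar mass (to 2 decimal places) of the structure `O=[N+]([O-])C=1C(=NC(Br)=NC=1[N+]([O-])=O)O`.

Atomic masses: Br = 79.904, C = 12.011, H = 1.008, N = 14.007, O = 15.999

Molecular formula: C4HBrN4O5.
M = 1×79.904 + 4×12.011 + 1×1.008 + 4×14.007 + 5×15.999 = 264.98 g/mol.

264.98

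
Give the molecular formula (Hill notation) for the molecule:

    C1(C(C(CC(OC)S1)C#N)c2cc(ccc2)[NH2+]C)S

C14H19N2OS2+

Heavy atoms from the SMILES: 14 C, 2 N, 1 O, 2 S.
Implicit hydrogens by atom environment:
  4 × C: 1 H each → 4
  4 × C (aromatic): 1 H each → 4
  2 × C: 3 H each → 6
  2 × C (aromatic): no H
  1 × C: 2 H
  1 × C: no H
  1 × N (charge +1): 2 H
  1 × N: no H
  1 × O: no H
  1 × S: 1 H
  1 × S: no H
  Total hydrogens = 19.
Net charge +1.
Molecular formula: C14H19N2OS2+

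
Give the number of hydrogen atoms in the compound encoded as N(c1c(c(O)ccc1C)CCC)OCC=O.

17

Hydrogens are implicit in SMILES; fill each atom to its normal valence:
  4 × C (aromatic): no H
  3 × C: 2 H each → 6
  2 × C: 3 H each → 6
  2 × C (aromatic): 1 H each → 2
  2 × O: no H
  1 × C: 1 H
  1 × N: 1 H
  1 × O: 1 H
  Total hydrogens = 17.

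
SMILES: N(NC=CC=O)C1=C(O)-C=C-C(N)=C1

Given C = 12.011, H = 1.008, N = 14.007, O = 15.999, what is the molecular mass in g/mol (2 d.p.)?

Molecular formula: C9H11N3O2.
M = 9×12.011 + 11×1.008 + 3×14.007 + 2×15.999 = 193.21 g/mol.

193.21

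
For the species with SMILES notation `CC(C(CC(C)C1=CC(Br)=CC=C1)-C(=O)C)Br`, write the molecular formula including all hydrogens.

Heavy atoms from the SMILES: 2 Br, 14 C, 1 O.
Implicit hydrogens by atom environment:
  4 × C (aromatic): 1 H each → 4
  3 × C: 3 H each → 9
  3 × C: 1 H each → 3
  2 × Br: no H
  2 × C (aromatic): no H
  1 × C: 2 H
  1 × C: no H
  1 × O: no H
  Total hydrogens = 18.
Molecular formula: C14H18Br2O

C14H18Br2O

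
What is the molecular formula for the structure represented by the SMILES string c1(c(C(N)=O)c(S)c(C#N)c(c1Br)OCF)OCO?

C10H8BrFN2O4S

Heavy atoms from the SMILES: 1 Br, 10 C, 1 F, 2 N, 4 O, 1 S.
Implicit hydrogens by atom environment:
  6 × C (aromatic): no H
  3 × O: no H
  2 × C: 2 H each → 4
  2 × C: no H
  1 × Br: no H
  1 × F: no H
  1 × N: 2 H
  1 × N: no H
  1 × O: 1 H
  1 × S: 1 H
  Total hydrogens = 8.
Molecular formula: C10H8BrFN2O4S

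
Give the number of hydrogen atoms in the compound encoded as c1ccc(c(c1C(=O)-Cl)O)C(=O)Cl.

Hydrogens are implicit in SMILES; fill each atom to its normal valence:
  3 × C (aromatic): 1 H each → 3
  3 × C (aromatic): no H
  2 × C: no H
  2 × Cl: no H
  2 × O: no H
  1 × O: 1 H
  Total hydrogens = 4.

4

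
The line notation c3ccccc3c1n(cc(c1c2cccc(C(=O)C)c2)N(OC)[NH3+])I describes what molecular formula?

Heavy atoms from the SMILES: 19 C, 1 I, 3 N, 2 O.
Implicit hydrogens by atom environment:
  10 × C (aromatic): 1 H each → 10
  6 × C (aromatic): no H
  2 × C: 3 H each → 6
  2 × O: no H
  1 × C: no H
  1 × I: no H
  1 × N (charge +1): 3 H
  1 × N (aromatic): no H
  1 × N: no H
  Total hydrogens = 19.
Net charge +1.
Molecular formula: C19H19IN3O2+

C19H19IN3O2+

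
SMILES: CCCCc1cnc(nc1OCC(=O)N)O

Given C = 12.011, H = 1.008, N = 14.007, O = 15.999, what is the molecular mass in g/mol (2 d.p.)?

Molecular formula: C10H15N3O3.
M = 10×12.011 + 15×1.008 + 3×14.007 + 3×15.999 = 225.25 g/mol.

225.25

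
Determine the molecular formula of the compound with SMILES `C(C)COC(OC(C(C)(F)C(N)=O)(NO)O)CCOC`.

C11H23FN2O6

Heavy atoms from the SMILES: 11 C, 1 F, 2 N, 6 O.
Implicit hydrogens by atom environment:
  4 × C: 2 H each → 8
  4 × O: no H
  3 × C: 3 H each → 9
  3 × C: no H
  2 × O: 1 H each → 2
  1 × C: 1 H
  1 × F: no H
  1 × N: 2 H
  1 × N: 1 H
  Total hydrogens = 23.
Molecular formula: C11H23FN2O6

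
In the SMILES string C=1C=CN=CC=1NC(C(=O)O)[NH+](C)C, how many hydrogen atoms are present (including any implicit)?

14

Hydrogens are implicit in SMILES; fill each atom to its normal valence:
  4 × C (aromatic): 1 H each → 4
  2 × C: 3 H each → 6
  1 × C: 1 H
  1 × C (aromatic): no H
  1 × C: no H
  1 × N: 1 H
  1 × N (charge +1): 1 H
  1 × N (aromatic): no H
  1 × O: 1 H
  1 × O: no H
  Total hydrogens = 14.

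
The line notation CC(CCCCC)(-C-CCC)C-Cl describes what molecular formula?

Heavy atoms from the SMILES: 12 C, 1 Cl.
Implicit hydrogens by atom environment:
  8 × C: 2 H each → 16
  3 × C: 3 H each → 9
  1 × C: no H
  1 × Cl: no H
  Total hydrogens = 25.
Molecular formula: C12H25Cl

C12H25Cl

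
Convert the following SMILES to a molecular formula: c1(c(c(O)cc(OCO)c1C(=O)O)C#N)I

Heavy atoms from the SMILES: 9 C, 1 I, 1 N, 5 O.
Implicit hydrogens by atom environment:
  5 × C (aromatic): no H
  3 × O: 1 H each → 3
  2 × C: no H
  2 × O: no H
  1 × C: 2 H
  1 × C (aromatic): 1 H
  1 × I: no H
  1 × N: no H
  Total hydrogens = 6.
Molecular formula: C9H6INO5

C9H6INO5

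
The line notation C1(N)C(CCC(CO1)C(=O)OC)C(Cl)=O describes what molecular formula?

C9H14ClNO4

Heavy atoms from the SMILES: 9 C, 1 Cl, 1 N, 4 O.
Implicit hydrogens by atom environment:
  4 × O: no H
  3 × C: 2 H each → 6
  3 × C: 1 H each → 3
  2 × C: no H
  1 × C: 3 H
  1 × Cl: no H
  1 × N: 2 H
  Total hydrogens = 14.
Molecular formula: C9H14ClNO4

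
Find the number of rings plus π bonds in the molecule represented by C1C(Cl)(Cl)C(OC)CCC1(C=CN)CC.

2

Molecular formula from the SMILES: C11H19Cl2NO.
DoU = (2C + 2 + N − H − X)/2 = (2·11 + 2 + 1 − 19 − 2)/2 = 4/2 = 2.
(Structurally: 1 ring(s) + 1 π bond(s) = 2.)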